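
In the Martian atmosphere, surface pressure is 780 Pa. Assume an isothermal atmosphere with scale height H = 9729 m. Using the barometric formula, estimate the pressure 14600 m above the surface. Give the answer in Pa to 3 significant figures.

Barometric formula: P = P₀ exp(−z/H).
z/H = 14600/9729.0 = 1.5007; exp(−1.5007) = 0.22297.
P = 780 × 0.22297 = 173.92 Pa.

P ≈ 174 Pa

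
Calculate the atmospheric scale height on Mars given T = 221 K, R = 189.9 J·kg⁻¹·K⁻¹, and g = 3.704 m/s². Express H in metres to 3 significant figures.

The scale height of an isothermal atmosphere is H = RT/g.
H = 189.9 × 221 / 3.704 = 41968/3.704 = 11330 m.

H ≈ 11300 m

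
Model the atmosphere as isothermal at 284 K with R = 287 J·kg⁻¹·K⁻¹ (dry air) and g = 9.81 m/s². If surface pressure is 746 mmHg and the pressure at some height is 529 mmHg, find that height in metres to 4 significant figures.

z ≈ 2856 m

Scale height: H = RT/g = 287 × 284 / 9.81 = 8308.7 m.
Invert the barometric formula: z = H ln(P₀/P).
P₀/P = 746/529 = 1.4102; ln(1.4102) = 0.34373.
z = 8308.7 × 0.34373 = 2855.9 m.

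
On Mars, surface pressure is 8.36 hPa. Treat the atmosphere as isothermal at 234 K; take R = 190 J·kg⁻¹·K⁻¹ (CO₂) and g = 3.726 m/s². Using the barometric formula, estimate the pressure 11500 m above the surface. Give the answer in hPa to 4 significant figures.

Scale height: H = RT/g = 190 × 234 / 3.726 = 11932 m.
Barometric formula: P = P₀ exp(−z/H).
z/H = 11500/11932 = 0.96379; exp(−0.96379) = 0.38144.
P = 8.36 × 0.38144 = 3.1888 hPa.

P ≈ 3.189 hPa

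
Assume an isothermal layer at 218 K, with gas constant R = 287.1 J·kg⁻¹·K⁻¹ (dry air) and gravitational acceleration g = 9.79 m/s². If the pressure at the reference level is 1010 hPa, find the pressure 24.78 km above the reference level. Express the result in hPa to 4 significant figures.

P ≈ 20.94 hPa

Scale height: H = RT/g = 287.1 × 218 / 9.79 = 6393.0 m.
Barometric formula: P = P₀ exp(−z/H).
z/H = 24780/6393.0 = 3.8761; exp(−3.8761) = 0.020732.
P = 1010 × 0.020732 = 20.939 hPa.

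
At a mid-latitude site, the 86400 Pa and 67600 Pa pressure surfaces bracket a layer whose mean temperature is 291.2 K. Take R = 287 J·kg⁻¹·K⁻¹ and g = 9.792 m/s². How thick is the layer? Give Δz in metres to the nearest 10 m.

Δz ≈ 2090 m

Hypsometric equation: Δz = (R T̄/g) ln(P₁/P₂).
R T̄/g = 287 × 291.2 / 9.792 = 8535.0 m.
ln(86400/67600) = ln(1.2781) = 0.24537.
Δz = 8535.0 × 0.24537 = 2094.2 m.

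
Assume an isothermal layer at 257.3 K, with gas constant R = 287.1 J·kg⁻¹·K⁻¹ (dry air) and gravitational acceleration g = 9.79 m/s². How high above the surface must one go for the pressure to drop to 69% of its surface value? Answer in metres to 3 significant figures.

Scale height: H = RT/g = 287.1 × 257.3 / 9.79 = 7545.5 m.
Set P/P₀ = exp(−z/H) = 0.69, so z = −H ln(0.69).
−ln(0.69) = 0.37106; z = 7545.5 × 0.37106 = 2799.8 m.

z ≈ 2800 m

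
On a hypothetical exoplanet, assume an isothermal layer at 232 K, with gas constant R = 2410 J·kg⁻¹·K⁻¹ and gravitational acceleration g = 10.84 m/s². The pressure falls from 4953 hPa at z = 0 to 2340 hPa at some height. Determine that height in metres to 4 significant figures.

Scale height: H = RT/g = 2410 × 232 / 10.84 = 51579 m.
Invert the barometric formula: z = H ln(P₀/P).
P₀/P = 4953/2340 = 2.1167; ln(2.1167) = 0.74986.
z = 51579 × 0.74986 = 38677 m.

z ≈ 38680 m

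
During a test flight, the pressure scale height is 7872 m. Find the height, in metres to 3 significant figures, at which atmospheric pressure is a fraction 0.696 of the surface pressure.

Set P/P₀ = exp(−z/H) = 0.696, so z = −H ln(0.696).
−ln(0.696) = 0.36241; z = 7872.0 × 0.36241 = 2852.9 m.

z ≈ 2850 m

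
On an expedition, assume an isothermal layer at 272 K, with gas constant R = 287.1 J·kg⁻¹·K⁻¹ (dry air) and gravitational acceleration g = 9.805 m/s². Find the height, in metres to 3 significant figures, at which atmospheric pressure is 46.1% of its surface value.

z ≈ 6170 m

Scale height: H = RT/g = 287.1 × 272 / 9.805 = 7964.4 m.
Set P/P₀ = exp(−z/H) = 0.461, so z = −H ln(0.461).
−ln(0.461) = 0.77436; z = 7964.4 × 0.77436 = 6167.3 m.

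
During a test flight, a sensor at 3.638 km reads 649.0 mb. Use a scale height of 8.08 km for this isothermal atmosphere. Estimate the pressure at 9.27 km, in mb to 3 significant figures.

Between two levels, P₂ = P₁ exp(−Δz/H) with Δz = z₂ − z₁.
Δz = 9270.0 − 3638.0 = 5632.0 m; Δz/H = 5632.0/8080.0 = 0.69703.
P₂ = 649.0 × exp(−0.69703) = 649.0 × 0.49806 = 323.24 mb.

P ≈ 323 mb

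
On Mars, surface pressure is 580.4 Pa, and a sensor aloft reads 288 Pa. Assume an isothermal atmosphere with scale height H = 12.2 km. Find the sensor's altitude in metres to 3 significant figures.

z ≈ 8550 m

Invert the barometric formula: z = H ln(P₀/P).
P₀/P = 580.4/288 = 2.0153; ln(2.0153) = 0.70077.
z = 12200 × 0.70077 = 8549.4 m.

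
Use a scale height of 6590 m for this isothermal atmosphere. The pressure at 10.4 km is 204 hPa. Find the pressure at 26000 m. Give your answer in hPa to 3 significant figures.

Between two levels, P₂ = P₁ exp(−Δz/H) with Δz = z₂ − z₁.
Δz = 26000 − 10400 = 15600 m; Δz/H = 15600/6590.0 = 2.3672.
P₂ = 204 × exp(−2.3672) = 204 × 0.093743 = 19.124 hPa.

P ≈ 19.1 hPa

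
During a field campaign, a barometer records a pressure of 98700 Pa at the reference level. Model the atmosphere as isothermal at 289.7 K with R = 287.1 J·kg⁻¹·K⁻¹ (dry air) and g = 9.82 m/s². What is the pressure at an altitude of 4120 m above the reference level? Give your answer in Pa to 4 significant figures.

Scale height: H = RT/g = 287.1 × 289.7 / 9.82 = 8469.7 m.
Barometric formula: P = P₀ exp(−z/H).
z/H = 4120.0/8469.7 = 0.48644; exp(−0.48644) = 0.61481.
P = 98700 × 0.61481 = 60682 Pa.

P ≈ 60680 Pa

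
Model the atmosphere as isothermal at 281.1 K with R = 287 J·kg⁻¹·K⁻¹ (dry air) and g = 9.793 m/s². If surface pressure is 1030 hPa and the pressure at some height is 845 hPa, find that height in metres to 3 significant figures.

Scale height: H = RT/g = 287 × 281.1 / 9.793 = 8238.1 m.
Invert the barometric formula: z = H ln(P₀/P).
P₀/P = 1030/845 = 1.2189; ln(1.2189) = 0.19795.
z = 8238.1 × 0.19795 = 1630.7 m.

z ≈ 1630 m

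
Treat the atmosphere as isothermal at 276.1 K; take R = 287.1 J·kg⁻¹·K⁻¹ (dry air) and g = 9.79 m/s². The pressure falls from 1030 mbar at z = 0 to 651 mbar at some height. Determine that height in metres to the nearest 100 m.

z ≈ 3700 m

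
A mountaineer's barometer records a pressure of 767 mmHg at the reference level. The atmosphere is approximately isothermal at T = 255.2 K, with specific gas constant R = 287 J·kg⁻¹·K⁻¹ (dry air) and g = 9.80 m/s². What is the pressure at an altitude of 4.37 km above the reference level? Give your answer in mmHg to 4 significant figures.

P ≈ 427.4 mmHg

Scale height: H = RT/g = 287 × 255.2 / 9.80 = 7473.7 m.
Barometric formula: P = P₀ exp(−z/H).
z/H = 4370.0/7473.7 = 0.58472; exp(−0.58472) = 0.55726.
P = 767 × 0.55726 = 427.42 mmHg.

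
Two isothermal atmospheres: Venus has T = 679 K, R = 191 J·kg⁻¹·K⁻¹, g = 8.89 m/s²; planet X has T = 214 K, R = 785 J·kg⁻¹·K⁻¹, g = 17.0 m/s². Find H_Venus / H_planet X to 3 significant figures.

H = RT/g for each body.
H_Venus = 191 × 679 / 8.89 = 14588 m.
H_planet X = 785 × 214 / 17.0 = 9881.8 m.
H_Venus/H_planet X = 14588/9881.8 = 1.4762.

H_Venus/H_planet X ≈ 1.48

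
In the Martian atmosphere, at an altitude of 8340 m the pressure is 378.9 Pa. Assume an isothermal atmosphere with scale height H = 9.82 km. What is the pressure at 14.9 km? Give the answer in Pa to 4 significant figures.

P ≈ 194.3 Pa

Between two levels, P₂ = P₁ exp(−Δz/H) with Δz = z₂ − z₁.
Δz = 14900 − 8340.0 = 6560.0 m; Δz/H = 6560.0/9820.0 = 0.66802.
P₂ = 378.9 × exp(−0.66802) = 378.9 × 0.51272 = 194.27 Pa.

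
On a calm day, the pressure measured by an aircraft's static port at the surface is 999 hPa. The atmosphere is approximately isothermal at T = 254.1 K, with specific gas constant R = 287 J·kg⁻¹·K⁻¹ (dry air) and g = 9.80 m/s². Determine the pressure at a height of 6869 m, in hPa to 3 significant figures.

Scale height: H = RT/g = 287 × 254.1 / 9.80 = 7441.5 m.
Barometric formula: P = P₀ exp(−z/H).
z/H = 6869.0/7441.5 = 0.92307; exp(−0.92307) = 0.39730.
P = 999 × 0.39730 = 396.90 hPa.

P ≈ 397 hPa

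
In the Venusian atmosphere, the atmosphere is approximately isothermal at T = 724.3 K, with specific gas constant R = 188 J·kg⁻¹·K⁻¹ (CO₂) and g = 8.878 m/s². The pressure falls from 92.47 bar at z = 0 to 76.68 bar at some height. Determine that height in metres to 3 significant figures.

z ≈ 2870 m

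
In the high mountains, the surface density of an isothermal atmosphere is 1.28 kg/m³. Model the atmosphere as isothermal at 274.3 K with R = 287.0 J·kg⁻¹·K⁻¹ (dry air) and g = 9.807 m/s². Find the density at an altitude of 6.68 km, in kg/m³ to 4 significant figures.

Scale height: H = RT/g = 287.0 × 274.3 / 9.807 = 8027.3 m.
In an isothermal atmosphere, density decays like pressure: ρ = ρ₀ exp(−z/H).
z/H = 6680.0/8027.3 = 0.83216; exp(−0.83216) = 0.43511.
ρ = 1.28 × 0.43511 = 0.55694 kg/m³.

ρ ≈ 0.5569 kg/m³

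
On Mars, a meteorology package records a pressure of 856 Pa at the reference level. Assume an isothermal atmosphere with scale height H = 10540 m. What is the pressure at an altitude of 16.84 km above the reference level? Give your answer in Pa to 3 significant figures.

P ≈ 173 Pa

Barometric formula: P = P₀ exp(−z/H).
z/H = 16840/10540 = 1.5977; exp(−1.5977) = 0.20236.
P = 856 × 0.20236 = 173.22 Pa.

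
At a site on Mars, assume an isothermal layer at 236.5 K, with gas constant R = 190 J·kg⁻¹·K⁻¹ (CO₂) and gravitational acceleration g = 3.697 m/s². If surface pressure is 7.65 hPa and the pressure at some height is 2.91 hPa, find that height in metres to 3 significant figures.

Scale height: H = RT/g = 190 × 236.5 / 3.697 = 12154 m.
Invert the barometric formula: z = H ln(P₀/P).
P₀/P = 7.65/2.91 = 2.6289; ln(2.6289) = 0.96657.
z = 12154 × 0.96657 = 11748 m.

z ≈ 11700 m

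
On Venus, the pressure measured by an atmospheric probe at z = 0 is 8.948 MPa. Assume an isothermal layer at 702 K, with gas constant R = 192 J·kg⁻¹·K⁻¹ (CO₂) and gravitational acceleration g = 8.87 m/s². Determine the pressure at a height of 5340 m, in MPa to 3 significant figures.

P ≈ 6.30 MPa

Scale height: H = RT/g = 192 × 702 / 8.87 = 15195 m.
Barometric formula: P = P₀ exp(−z/H).
z/H = 5340.0/15195 = 0.35143; exp(−0.35143) = 0.70368.
P = 8.948 × 0.70368 = 6.2965 MPa.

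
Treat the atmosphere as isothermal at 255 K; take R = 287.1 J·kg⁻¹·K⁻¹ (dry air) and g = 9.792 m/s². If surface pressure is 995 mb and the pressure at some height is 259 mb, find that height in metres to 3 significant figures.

z ≈ 10100 m

Scale height: H = RT/g = 287.1 × 255 / 9.792 = 7476.6 m.
Invert the barometric formula: z = H ln(P₀/P).
P₀/P = 995/259 = 3.8417; ln(3.8417) = 1.3459.
z = 7476.6 × 1.3459 = 10063 m.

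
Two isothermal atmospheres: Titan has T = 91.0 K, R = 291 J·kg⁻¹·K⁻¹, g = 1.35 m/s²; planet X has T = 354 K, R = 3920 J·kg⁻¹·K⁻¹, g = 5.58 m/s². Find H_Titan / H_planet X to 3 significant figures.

H = RT/g for each body.
H_Titan = 291 × 91.0 / 1.35 = 19616 m.
H_planet X = 3920 × 354 / 5.58 = 248690 m.
H_Titan/H_planet X = 19616/248690 = 0.078877.

H_Titan/H_planet X ≈ 0.0789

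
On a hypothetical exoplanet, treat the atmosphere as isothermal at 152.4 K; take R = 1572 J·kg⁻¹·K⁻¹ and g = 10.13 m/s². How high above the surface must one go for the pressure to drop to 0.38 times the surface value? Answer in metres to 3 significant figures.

z ≈ 22900 m

Scale height: H = RT/g = 1572 × 152.4 / 10.13 = 23650 m.
Set P/P₀ = exp(−z/H) = 0.38, so z = −H ln(0.38).
−ln(0.38) = 0.96758; z = 23650 × 0.96758 = 22883 m.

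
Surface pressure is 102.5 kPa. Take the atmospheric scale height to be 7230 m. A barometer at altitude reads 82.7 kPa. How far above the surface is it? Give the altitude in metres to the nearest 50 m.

z ≈ 1550 m

Invert the barometric formula: z = H ln(P₀/P).
P₀/P = 102.5/82.7 = 1.2394; ln(1.2394) = 0.21463.
z = 7230.0 × 0.21463 = 1551.8 m.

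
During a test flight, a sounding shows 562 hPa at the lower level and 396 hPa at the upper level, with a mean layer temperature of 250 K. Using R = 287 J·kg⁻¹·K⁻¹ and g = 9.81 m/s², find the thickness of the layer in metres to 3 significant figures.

Δz ≈ 2560 m

Hypsometric equation: Δz = (R T̄/g) ln(P₁/P₂).
R T̄/g = 287 × 250 / 9.81 = 7314.0 m.
ln(562/396) = ln(1.4192) = 0.35009.
Δz = 7314.0 × 0.35009 = 2560.6 m.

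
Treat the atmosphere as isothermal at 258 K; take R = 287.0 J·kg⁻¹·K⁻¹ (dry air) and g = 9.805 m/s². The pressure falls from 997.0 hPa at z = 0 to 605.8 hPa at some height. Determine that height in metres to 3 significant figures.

Scale height: H = RT/g = 287.0 × 258 / 9.805 = 7551.9 m.
Invert the barometric formula: z = H ln(P₀/P).
P₀/P = 997.0/605.8 = 1.6458; ln(1.6458) = 0.49823.
z = 7551.9 × 0.49823 = 3762.6 m.

z ≈ 3760 m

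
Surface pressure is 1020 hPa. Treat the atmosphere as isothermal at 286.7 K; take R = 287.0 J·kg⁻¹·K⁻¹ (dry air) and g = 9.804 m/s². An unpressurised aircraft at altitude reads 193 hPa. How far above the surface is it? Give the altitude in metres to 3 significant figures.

z ≈ 14000 m

Scale height: H = RT/g = 287.0 × 286.7 / 9.804 = 8392.8 m.
Invert the barometric formula: z = H ln(P₀/P).
P₀/P = 1020/193 = 5.2850; ln(5.2850) = 1.6649.
z = 8392.8 × 1.6649 = 13973 m.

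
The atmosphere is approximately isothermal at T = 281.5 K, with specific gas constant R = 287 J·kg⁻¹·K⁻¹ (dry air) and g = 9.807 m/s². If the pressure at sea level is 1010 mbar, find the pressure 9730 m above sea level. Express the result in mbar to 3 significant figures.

P ≈ 310 mbar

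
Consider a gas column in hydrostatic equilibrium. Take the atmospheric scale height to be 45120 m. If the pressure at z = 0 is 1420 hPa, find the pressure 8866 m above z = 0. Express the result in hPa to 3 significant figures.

Barometric formula: P = P₀ exp(−z/H).
z/H = 8866.0/45120 = 0.19650; exp(−0.19650) = 0.82160.
P = 1420 × 0.82160 = 1166.7 hPa.

P ≈ 1170 hPa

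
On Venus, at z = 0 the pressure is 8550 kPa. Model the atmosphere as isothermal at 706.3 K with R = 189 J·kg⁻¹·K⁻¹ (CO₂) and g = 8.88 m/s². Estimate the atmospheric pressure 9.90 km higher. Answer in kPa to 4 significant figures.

P ≈ 4425 kPa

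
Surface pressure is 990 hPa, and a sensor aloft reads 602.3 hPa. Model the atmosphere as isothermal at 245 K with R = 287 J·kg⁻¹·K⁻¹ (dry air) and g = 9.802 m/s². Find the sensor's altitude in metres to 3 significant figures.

Scale height: H = RT/g = 287 × 245 / 9.802 = 7173.5 m.
Invert the barometric formula: z = H ln(P₀/P).
P₀/P = 990/602.3 = 1.6437; ln(1.6437) = 0.49695.
z = 7173.5 × 0.49695 = 3564.9 m.

z ≈ 3560 m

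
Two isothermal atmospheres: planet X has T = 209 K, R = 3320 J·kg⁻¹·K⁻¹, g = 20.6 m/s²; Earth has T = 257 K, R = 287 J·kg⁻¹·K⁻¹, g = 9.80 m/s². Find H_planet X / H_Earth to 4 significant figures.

H_planet X/H_Earth ≈ 4.475

H = RT/g for each body.
H_planet X = 3320 × 209 / 20.6 = 33683 m.
H_Earth = 287 × 257 / 9.80 = 7526.4 m.
H_planet X/H_Earth = 33683/7526.4 = 4.4753.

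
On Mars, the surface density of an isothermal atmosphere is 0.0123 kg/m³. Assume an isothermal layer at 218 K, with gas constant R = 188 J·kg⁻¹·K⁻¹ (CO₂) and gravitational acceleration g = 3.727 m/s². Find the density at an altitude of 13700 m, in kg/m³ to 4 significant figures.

Scale height: H = RT/g = 188 × 218 / 3.727 = 10997 m.
In an isothermal atmosphere, density decays like pressure: ρ = ρ₀ exp(−z/H).
z/H = 13700/10997 = 1.2458; exp(−1.2458) = 0.28771.
ρ = 0.0123 × 0.28771 = 0.0035388 kg/m³.

ρ ≈ 0.003539 kg/m³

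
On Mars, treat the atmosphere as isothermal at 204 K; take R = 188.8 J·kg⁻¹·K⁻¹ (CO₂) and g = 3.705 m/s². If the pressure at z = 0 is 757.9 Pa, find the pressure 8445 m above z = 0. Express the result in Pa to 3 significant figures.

P ≈ 336 Pa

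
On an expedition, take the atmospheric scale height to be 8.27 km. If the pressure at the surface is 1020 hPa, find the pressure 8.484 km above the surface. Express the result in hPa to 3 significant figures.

P ≈ 366 hPa

Barometric formula: P = P₀ exp(−z/H).
z/H = 8484.0/8270.0 = 1.0259; exp(−1.0259) = 0.35847.
P = 1020 × 0.35847 = 365.64 hPa.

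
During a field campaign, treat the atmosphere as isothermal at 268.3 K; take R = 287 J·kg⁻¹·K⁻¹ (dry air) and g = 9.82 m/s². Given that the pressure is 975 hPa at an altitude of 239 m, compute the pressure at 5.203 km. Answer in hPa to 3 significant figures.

Scale height: H = RT/g = 287 × 268.3 / 9.82 = 7841.4 m.
Between two levels, P₂ = P₁ exp(−Δz/H) with Δz = z₂ − z₁.
Δz = 5203.0 − 239.00 = 4964.0 m; Δz/H = 4964.0/7841.4 = 0.63305.
P₂ = 975 × exp(−0.63305) = 975 × 0.53097 = 517.70 hPa.

P ≈ 518 hPa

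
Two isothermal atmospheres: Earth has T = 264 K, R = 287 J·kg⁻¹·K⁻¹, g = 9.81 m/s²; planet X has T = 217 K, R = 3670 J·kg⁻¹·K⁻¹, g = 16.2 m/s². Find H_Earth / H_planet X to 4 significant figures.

H_Earth/H_planet X ≈ 0.1571

H = RT/g for each body.
H_Earth = 287 × 264 / 9.81 = 7723.5 m.
H_planet X = 3670 × 217 / 16.2 = 49160 m.
H_Earth/H_planet X = 7723.5/49160 = 0.15711.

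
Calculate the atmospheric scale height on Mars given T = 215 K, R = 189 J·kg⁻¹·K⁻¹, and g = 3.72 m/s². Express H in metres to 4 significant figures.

The scale height of an isothermal atmosphere is H = RT/g.
H = 189 × 215 / 3.72 = 40635/3.72 = 10923 m.

H ≈ 10920 m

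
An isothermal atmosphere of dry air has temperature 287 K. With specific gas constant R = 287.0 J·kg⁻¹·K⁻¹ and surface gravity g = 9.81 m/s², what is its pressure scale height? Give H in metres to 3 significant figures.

The scale height of an isothermal atmosphere is H = RT/g.
H = 287.0 × 287 / 9.81 = 82369/9.81 = 8396.4 m.

H ≈ 8400 m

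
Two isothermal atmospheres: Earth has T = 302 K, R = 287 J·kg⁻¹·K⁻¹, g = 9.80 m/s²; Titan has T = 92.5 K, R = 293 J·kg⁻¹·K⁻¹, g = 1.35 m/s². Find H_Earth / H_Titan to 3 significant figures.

H_Earth/H_Titan ≈ 0.441

H = RT/g for each body.
H_Earth = 287 × 302 / 9.80 = 8844.3 m.
H_Titan = 293 × 92.5 / 1.35 = 20076 m.
H_Earth/H_Titan = 8844.3/20076 = 0.44054.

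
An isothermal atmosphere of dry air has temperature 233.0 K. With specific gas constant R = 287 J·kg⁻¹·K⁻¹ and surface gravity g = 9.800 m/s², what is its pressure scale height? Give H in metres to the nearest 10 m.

H ≈ 6820 m

The scale height of an isothermal atmosphere is H = RT/g.
H = 287 × 233.0 / 9.800 = 66871/9.800 = 6823.6 m.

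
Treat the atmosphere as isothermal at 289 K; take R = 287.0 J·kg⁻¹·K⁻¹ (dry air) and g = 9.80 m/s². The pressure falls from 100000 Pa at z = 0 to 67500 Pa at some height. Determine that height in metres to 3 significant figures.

Scale height: H = RT/g = 287.0 × 289 / 9.80 = 8463.6 m.
Invert the barometric formula: z = H ln(P₀/P).
P₀/P = 100000/67500 = 1.4815; ln(1.4815) = 0.39306.
z = 8463.6 × 0.39306 = 3326.7 m.

z ≈ 3330 m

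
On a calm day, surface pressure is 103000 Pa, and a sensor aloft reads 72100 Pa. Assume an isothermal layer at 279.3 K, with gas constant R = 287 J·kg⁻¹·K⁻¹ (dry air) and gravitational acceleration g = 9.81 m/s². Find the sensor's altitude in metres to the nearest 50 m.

z ≈ 2900 m

Scale height: H = RT/g = 287 × 279.3 / 9.81 = 8171.2 m.
Invert the barometric formula: z = H ln(P₀/P).
P₀/P = 103000/72100 = 1.4286; ln(1.4286) = 0.35669.
z = 8171.2 × 0.35669 = 2914.6 m.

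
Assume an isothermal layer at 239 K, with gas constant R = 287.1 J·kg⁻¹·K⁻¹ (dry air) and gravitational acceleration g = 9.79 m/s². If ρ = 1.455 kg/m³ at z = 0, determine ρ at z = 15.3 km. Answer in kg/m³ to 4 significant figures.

Scale height: H = RT/g = 287.1 × 239 / 9.79 = 7008.9 m.
In an isothermal atmosphere, density decays like pressure: ρ = ρ₀ exp(−z/H).
z/H = 15300/7008.9 = 2.1829; exp(−2.1829) = 0.11271.
ρ = 1.455 × 0.11271 = 0.16399 kg/m³.

ρ ≈ 0.1640 kg/m³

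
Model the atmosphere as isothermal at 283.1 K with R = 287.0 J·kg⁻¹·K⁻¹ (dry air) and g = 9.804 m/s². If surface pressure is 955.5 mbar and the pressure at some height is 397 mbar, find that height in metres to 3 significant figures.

z ≈ 7280 m

Scale height: H = RT/g = 287.0 × 283.1 / 9.804 = 8287.4 m.
Invert the barometric formula: z = H ln(P₀/P).
P₀/P = 955.5/397 = 2.4068; ln(2.4068) = 0.87830.
z = 8287.4 × 0.87830 = 7278.8 m.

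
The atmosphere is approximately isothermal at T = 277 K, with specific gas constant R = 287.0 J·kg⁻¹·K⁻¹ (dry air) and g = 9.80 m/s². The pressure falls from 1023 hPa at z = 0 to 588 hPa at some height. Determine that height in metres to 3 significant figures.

Scale height: H = RT/g = 287.0 × 277 / 9.80 = 8112.1 m.
Invert the barometric formula: z = H ln(P₀/P).
P₀/P = 1023/588 = 1.7398; ln(1.7398) = 0.55377.
z = 8112.1 × 0.55377 = 4492.2 m.

z ≈ 4490 m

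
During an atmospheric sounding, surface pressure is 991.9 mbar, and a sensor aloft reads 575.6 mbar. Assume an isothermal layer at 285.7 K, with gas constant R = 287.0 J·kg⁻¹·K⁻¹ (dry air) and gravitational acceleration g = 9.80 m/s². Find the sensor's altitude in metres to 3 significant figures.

Scale height: H = RT/g = 287.0 × 285.7 / 9.80 = 8366.9 m.
Invert the barometric formula: z = H ln(P₀/P).
P₀/P = 991.9/575.6 = 1.7232; ln(1.7232) = 0.54418.
z = 8366.9 × 0.54418 = 4553.1 m.

z ≈ 4550 m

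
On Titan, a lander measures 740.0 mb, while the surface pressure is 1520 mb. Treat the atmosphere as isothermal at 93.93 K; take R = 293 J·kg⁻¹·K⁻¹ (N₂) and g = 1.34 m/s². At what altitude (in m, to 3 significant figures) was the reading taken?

Scale height: H = RT/g = 293 × 93.93 / 1.34 = 20538 m.
Invert the barometric formula: z = H ln(P₀/P).
P₀/P = 1520/740.0 = 2.0541; ln(2.0541) = 0.71984.
z = 20538 × 0.71984 = 14784 m.

z ≈ 14800 m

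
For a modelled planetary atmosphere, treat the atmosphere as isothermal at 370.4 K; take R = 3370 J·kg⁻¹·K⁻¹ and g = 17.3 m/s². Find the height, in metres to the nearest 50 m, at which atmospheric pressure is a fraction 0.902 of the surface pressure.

Scale height: H = RT/g = 3370 × 370.4 / 17.3 = 72153 m.
Set P/P₀ = exp(−z/H) = 0.902, so z = −H ln(0.902).
−ln(0.902) = 0.10314; z = 72153 × 0.10314 = 7441.9 m.

z ≈ 7450 m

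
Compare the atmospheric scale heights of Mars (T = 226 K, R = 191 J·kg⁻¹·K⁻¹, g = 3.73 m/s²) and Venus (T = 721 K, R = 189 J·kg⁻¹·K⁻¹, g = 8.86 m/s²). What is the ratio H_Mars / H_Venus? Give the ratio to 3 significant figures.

H = RT/g for each body.
H_Mars = 191 × 226 / 3.73 = 11573 m.
H_Venus = 189 × 721 / 8.86 = 15380 m.
H_Mars/H_Venus = 11573/15380 = 0.75247.

H_Mars/H_Venus ≈ 0.752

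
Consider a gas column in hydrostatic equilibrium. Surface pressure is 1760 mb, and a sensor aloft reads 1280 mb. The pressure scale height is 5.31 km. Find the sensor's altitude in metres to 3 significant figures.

Invert the barometric formula: z = H ln(P₀/P).
P₀/P = 1760/1280 = 1.3750; ln(1.3750) = 0.31845.
z = 5310.0 × 0.31845 = 1691.0 m.

z ≈ 1690 m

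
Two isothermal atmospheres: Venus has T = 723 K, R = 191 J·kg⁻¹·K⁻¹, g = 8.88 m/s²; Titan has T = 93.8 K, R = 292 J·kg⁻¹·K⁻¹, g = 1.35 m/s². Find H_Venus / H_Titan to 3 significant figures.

H = RT/g for each body.
H_Venus = 191 × 723 / 8.88 = 15551 m.
H_Titan = 292 × 93.8 / 1.35 = 20289 m.
H_Venus/H_Titan = 15551/20289 = 0.76647.

H_Venus/H_Titan ≈ 0.766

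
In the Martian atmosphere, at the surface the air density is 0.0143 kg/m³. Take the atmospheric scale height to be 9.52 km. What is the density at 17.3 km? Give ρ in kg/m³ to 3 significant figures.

ρ ≈ 0.00232 kg/m³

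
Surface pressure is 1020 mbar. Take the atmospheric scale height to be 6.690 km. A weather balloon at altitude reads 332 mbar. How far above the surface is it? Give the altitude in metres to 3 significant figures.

z ≈ 7510 m

Invert the barometric formula: z = H ln(P₀/P).
P₀/P = 1020/332 = 3.0723; ln(3.0723) = 1.1224.
z = 6690.0 × 1.1224 = 7508.9 m.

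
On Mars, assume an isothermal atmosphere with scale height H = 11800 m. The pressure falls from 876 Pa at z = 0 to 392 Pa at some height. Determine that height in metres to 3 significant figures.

Invert the barometric formula: z = H ln(P₀/P).
P₀/P = 876/392 = 2.2347; ln(2.2347) = 0.80411.
z = 11800 × 0.80411 = 9488.5 m.

z ≈ 9490 m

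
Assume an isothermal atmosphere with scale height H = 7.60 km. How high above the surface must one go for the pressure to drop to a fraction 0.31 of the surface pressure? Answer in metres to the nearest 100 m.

z ≈ 8900 m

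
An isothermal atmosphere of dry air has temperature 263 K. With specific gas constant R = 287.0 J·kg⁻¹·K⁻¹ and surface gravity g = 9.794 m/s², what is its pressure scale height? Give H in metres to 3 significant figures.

H ≈ 7710 m

The scale height of an isothermal atmosphere is H = RT/g.
H = 287.0 × 263 / 9.794 = 75481/9.794 = 7706.9 m.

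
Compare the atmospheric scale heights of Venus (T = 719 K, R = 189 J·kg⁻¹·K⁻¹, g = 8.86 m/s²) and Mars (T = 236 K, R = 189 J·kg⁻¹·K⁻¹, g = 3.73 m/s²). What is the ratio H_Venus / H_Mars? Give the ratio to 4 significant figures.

H = RT/g for each body.
H_Venus = 189 × 719 / 8.86 = 15338 m.
H_Mars = 189 × 236 / 3.73 = 11958 m.
H_Venus/H_Mars = 15338/11958 = 1.2827.

H_Venus/H_Mars ≈ 1.283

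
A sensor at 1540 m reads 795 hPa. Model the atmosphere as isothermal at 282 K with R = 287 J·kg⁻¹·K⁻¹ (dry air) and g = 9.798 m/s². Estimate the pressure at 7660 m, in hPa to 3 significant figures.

P ≈ 379 hPa

Scale height: H = RT/g = 287 × 282 / 9.798 = 8260.3 m.
Between two levels, P₂ = P₁ exp(−Δz/H) with Δz = z₂ − z₁.
Δz = 7660.0 − 1540.0 = 6120.0 m; Δz/H = 6120.0/8260.3 = 0.74089.
P₂ = 795 × exp(−0.74089) = 795 × 0.47669 = 378.97 hPa.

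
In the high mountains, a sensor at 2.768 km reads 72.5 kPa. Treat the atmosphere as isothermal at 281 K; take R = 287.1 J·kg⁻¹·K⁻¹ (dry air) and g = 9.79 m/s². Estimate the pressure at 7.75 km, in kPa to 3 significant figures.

P ≈ 39.6 kPa

Scale height: H = RT/g = 287.1 × 281 / 9.79 = 8240.6 m.
Between two levels, P₂ = P₁ exp(−Δz/H) with Δz = z₂ − z₁.
Δz = 7750.0 − 2768.0 = 4982.0 m; Δz/H = 4982.0/8240.6 = 0.60457.
P₂ = 72.5 × exp(−0.60457) = 72.5 × 0.54631 = 39.607 kPa.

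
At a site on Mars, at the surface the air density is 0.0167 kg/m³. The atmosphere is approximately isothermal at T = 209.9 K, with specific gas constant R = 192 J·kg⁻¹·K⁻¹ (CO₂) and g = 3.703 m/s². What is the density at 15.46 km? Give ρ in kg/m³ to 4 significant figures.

Scale height: H = RT/g = 192 × 209.9 / 3.703 = 10883 m.
In an isothermal atmosphere, density decays like pressure: ρ = ρ₀ exp(−z/H).
z/H = 15460/10883 = 1.4206; exp(−1.4206) = 0.24157.
ρ = 0.0167 × 0.24157 = 0.0040342 kg/m³.

ρ ≈ 0.004034 kg/m³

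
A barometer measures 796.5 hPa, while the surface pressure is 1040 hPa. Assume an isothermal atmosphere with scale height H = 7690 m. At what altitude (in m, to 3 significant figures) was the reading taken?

Invert the barometric formula: z = H ln(P₀/P).
P₀/P = 1040/796.5 = 1.3057; ln(1.3057) = 0.26674.
z = 7690.0 × 0.26674 = 2051.2 m.

z ≈ 2050 m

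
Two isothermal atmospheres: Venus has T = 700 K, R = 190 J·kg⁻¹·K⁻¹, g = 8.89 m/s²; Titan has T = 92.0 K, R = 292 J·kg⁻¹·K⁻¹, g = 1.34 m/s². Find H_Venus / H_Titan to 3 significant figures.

H = RT/g for each body.
H_Venus = 190 × 700 / 8.89 = 14961 m.
H_Titan = 292 × 92.0 / 1.34 = 20048 m.
H_Venus/H_Titan = 14961/20048 = 0.74626.

H_Venus/H_Titan ≈ 0.746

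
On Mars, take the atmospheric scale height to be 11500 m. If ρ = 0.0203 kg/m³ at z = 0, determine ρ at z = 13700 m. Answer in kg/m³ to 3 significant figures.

In an isothermal atmosphere, density decays like pressure: ρ = ρ₀ exp(−z/H).
z/H = 13700/11500 = 1.1913; exp(−1.1913) = 0.30383.
ρ = 0.0203 × 0.30383 = 0.0061677 kg/m³.

ρ ≈ 0.00617 kg/m³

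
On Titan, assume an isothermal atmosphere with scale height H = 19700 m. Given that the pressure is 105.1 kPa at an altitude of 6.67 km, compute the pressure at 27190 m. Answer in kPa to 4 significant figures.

P ≈ 37.09 kPa

Between two levels, P₂ = P₁ exp(−Δz/H) with Δz = z₂ − z₁.
Δz = 27190 − 6670.0 = 20520 m; Δz/H = 20520/19700 = 1.0416.
P₂ = 105.1 × exp(−1.0416) = 105.1 × 0.35289 = 37.089 kPa.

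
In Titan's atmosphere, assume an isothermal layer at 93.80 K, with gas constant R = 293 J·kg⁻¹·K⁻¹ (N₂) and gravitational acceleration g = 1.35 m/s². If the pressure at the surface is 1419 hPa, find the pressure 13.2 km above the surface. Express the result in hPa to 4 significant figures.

Scale height: H = RT/g = 293 × 93.80 / 1.35 = 20358 m.
Barometric formula: P = P₀ exp(−z/H).
z/H = 13200/20358 = 0.64839; exp(−0.64839) = 0.52289.
P = 1419 × 0.52289 = 741.98 hPa.

P ≈ 742.0 hPa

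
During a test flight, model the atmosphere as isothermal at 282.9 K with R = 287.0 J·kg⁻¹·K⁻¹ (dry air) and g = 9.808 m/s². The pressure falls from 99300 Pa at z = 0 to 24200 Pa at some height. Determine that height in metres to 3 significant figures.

Scale height: H = RT/g = 287.0 × 282.9 / 9.808 = 8278.2 m.
Invert the barometric formula: z = H ln(P₀/P).
P₀/P = 99300/24200 = 4.1033; ln(4.1033) = 1.4118.
z = 8278.2 × 1.4118 = 11687 m.

z ≈ 11700 m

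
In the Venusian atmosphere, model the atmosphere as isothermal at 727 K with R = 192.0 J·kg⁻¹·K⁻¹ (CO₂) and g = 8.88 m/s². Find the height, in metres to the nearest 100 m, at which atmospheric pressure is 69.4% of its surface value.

Scale height: H = RT/g = 192.0 × 727 / 8.88 = 15719 m.
Set P/P₀ = exp(−z/H) = 0.694, so z = −H ln(0.694).
−ln(0.694) = 0.36528; z = 15719 × 0.36528 = 5741.8 m.

z ≈ 5700 m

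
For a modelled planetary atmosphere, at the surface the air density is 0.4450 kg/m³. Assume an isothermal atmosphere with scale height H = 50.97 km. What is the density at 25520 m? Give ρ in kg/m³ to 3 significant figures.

In an isothermal atmosphere, density decays like pressure: ρ = ρ₀ exp(−z/H).
z/H = 25520/50970 = 0.50069; exp(−0.50069) = 0.60611.
ρ = 0.4450 × 0.60611 = 0.26972 kg/m³.

ρ ≈ 0.270 kg/m³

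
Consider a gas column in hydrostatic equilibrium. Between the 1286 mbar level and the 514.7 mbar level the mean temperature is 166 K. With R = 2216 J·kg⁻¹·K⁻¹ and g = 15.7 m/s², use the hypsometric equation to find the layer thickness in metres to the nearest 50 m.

Hypsometric equation: Δz = (R T̄/g) ln(P₁/P₂).
R T̄/g = 2216 × 166 / 15.7 = 23430 m.
ln(1286/514.7) = ln(2.4985) = 0.91569.
Δz = 23430 × 0.91569 = 21455 m.

Δz ≈ 21450 m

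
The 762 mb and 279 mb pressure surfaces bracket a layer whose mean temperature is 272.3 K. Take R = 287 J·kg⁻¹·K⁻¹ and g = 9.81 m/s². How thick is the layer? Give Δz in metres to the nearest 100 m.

Δz ≈ 8000 m

Hypsometric equation: Δz = (R T̄/g) ln(P₁/P₂).
R T̄/g = 287 × 272.3 / 9.81 = 7966.4 m.
ln(762/279) = ln(2.7312) = 1.0047.
Δz = 7966.4 × 1.0047 = 8003.8 m.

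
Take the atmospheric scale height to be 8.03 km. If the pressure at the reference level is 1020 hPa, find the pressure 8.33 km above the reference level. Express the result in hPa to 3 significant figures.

P ≈ 361 hPa

Barometric formula: P = P₀ exp(−z/H).
z/H = 8330.0/8030.0 = 1.0374; exp(−1.0374) = 0.35437.
P = 1020 × 0.35437 = 361.46 hPa.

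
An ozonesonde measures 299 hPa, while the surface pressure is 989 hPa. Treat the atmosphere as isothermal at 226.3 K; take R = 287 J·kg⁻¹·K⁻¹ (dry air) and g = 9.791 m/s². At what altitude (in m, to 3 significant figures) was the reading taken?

Scale height: H = RT/g = 287 × 226.3 / 9.791 = 6633.4 m.
Invert the barometric formula: z = H ln(P₀/P).
P₀/P = 989/299 = 3.3077; ln(3.3077) = 1.1963.
z = 6633.4 × 1.1963 = 7935.5 m.

z ≈ 7940 m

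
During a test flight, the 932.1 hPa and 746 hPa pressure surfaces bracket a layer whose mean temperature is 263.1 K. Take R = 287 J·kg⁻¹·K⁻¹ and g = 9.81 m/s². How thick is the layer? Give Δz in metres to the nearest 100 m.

Δz ≈ 1700 m

Hypsometric equation: Δz = (R T̄/g) ln(P₁/P₂).
R T̄/g = 287 × 263.1 / 9.81 = 7697.2 m.
ln(932.1/746) = ln(1.2495) = 0.22274.
Δz = 7697.2 × 0.22274 = 1714.5 m.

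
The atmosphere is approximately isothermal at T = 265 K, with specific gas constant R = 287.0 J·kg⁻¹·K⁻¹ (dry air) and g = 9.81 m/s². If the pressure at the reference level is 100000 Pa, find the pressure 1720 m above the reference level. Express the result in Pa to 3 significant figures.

P ≈ 80100 Pa

Scale height: H = RT/g = 287.0 × 265 / 9.81 = 7752.8 m.
Barometric formula: P = P₀ exp(−z/H).
z/H = 1720.0/7752.8 = 0.22186; exp(−0.22186) = 0.80103.
P = 100000 × 0.80103 = 80103 Pa.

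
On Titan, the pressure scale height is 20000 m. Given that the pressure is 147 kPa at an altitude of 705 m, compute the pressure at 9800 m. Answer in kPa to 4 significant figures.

Between two levels, P₂ = P₁ exp(−Δz/H) with Δz = z₂ − z₁.
Δz = 9800.0 − 705.00 = 9095.0 m; Δz/H = 9095.0/20000 = 0.45475.
P₂ = 147 × exp(−0.45475) = 147 × 0.63461 = 93.288 kPa.

P ≈ 93.29 kPa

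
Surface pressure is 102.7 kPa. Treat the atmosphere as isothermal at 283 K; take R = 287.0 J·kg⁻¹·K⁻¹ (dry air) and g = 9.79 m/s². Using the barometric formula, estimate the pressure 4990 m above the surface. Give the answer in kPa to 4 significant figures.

Scale height: H = RT/g = 287.0 × 283 / 9.79 = 8296.3 m.
Barometric formula: P = P₀ exp(−z/H).
z/H = 4990.0/8296.3 = 0.60147; exp(−0.60147) = 0.54801.
P = 102.7 × 0.54801 = 56.281 kPa.

P ≈ 56.28 kPa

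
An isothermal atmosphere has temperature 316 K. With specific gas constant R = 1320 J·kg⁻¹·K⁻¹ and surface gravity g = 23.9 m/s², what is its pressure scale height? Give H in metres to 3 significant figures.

H ≈ 17500 m

The scale height of an isothermal atmosphere is H = RT/g.
H = 1320 × 316 / 23.9 = 417120/23.9 = 17453 m.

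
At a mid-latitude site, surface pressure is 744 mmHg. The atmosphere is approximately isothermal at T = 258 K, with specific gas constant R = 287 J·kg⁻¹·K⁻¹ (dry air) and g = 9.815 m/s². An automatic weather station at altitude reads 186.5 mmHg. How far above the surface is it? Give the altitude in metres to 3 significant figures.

Scale height: H = RT/g = 287 × 258 / 9.815 = 7544.2 m.
Invert the barometric formula: z = H ln(P₀/P).
P₀/P = 744/186.5 = 3.9893; ln(3.9893) = 1.3836.
z = 7544.2 × 1.3836 = 10438 m.

z ≈ 10400 m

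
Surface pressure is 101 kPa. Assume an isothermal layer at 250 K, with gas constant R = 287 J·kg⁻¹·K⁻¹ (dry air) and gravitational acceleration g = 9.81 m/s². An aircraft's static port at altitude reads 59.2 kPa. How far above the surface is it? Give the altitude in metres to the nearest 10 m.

z ≈ 3910 m

Scale height: H = RT/g = 287 × 250 / 9.81 = 7314.0 m.
Invert the barometric formula: z = H ln(P₀/P).
P₀/P = 101/59.2 = 1.7061; ln(1.7061) = 0.53421.
z = 7314.0 × 0.53421 = 3907.2 m.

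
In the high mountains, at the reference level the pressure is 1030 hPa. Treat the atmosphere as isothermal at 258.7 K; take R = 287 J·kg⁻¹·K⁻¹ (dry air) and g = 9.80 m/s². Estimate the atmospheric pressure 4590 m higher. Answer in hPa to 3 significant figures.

Scale height: H = RT/g = 287 × 258.7 / 9.80 = 7576.2 m.
Barometric formula: P = P₀ exp(−z/H).
z/H = 4590.0/7576.2 = 0.60584; exp(−0.60584) = 0.54562.
P = 1030 × 0.54562 = 561.99 hPa.

P ≈ 562 hPa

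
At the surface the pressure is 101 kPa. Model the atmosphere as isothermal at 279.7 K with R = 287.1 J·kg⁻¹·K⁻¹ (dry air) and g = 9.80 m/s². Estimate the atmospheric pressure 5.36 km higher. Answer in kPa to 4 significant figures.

P ≈ 52.51 kPa

Scale height: H = RT/g = 287.1 × 279.7 / 9.80 = 8194.1 m.
Barometric formula: P = P₀ exp(−z/H).
z/H = 5360.0/8194.1 = 0.65413; exp(−0.65413) = 0.51989.
P = 101 × 0.51989 = 52.509 kPa.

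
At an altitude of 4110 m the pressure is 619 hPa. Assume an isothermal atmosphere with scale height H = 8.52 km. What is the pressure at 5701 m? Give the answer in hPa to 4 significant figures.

Between two levels, P₂ = P₁ exp(−Δz/H) with Δz = z₂ − z₁.
Δz = 5701.0 − 4110.0 = 1591.0 m; Δz/H = 1591.0/8520.0 = 0.18674.
P₂ = 619 × exp(−0.18674) = 619 × 0.82966 = 513.56 hPa.

P ≈ 513.6 hPa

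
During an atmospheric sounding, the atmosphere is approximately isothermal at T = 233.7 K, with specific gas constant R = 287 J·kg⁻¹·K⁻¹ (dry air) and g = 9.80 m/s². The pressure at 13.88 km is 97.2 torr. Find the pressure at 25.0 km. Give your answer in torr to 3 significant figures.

Scale height: H = RT/g = 287 × 233.7 / 9.80 = 6844.1 m.
Between two levels, P₂ = P₁ exp(−Δz/H) with Δz = z₂ − z₁.
Δz = 25000 − 13880 = 11120 m; Δz/H = 11120/6844.1 = 1.6248.
P₂ = 97.2 × exp(−1.6248) = 97.2 × 0.19695 = 19.144 torr.

P ≈ 19.1 torr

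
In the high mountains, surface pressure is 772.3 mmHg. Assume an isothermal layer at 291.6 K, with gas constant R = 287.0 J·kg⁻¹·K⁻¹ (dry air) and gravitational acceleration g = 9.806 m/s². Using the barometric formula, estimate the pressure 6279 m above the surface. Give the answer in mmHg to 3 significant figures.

P ≈ 370 mmHg

Scale height: H = RT/g = 287.0 × 291.6 / 9.806 = 8534.5 m.
Barometric formula: P = P₀ exp(−z/H).
z/H = 6279.0/8534.5 = 0.73572; exp(−0.73572) = 0.47916.
P = 772.3 × 0.47916 = 370.06 mmHg.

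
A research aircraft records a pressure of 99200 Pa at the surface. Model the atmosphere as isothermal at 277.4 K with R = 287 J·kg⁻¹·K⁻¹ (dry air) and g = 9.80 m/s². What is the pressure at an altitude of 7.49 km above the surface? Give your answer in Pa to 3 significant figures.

P ≈ 39500 Pa

Scale height: H = RT/g = 287 × 277.4 / 9.80 = 8123.9 m.
Barometric formula: P = P₀ exp(−z/H).
z/H = 7490.0/8123.9 = 0.92197; exp(−0.92197) = 0.39773.
P = 99200 × 0.39773 = 39455 Pa.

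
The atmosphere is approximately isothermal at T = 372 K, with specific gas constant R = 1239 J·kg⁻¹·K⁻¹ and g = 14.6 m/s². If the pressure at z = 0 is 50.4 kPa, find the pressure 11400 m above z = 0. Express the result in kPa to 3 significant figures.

Scale height: H = RT/g = 1239 × 372 / 14.6 = 31569 m.
Barometric formula: P = P₀ exp(−z/H).
z/H = 11400/31569 = 0.36111; exp(−0.36111) = 0.69690.
P = 50.4 × 0.69690 = 35.124 kPa.

P ≈ 35.1 kPa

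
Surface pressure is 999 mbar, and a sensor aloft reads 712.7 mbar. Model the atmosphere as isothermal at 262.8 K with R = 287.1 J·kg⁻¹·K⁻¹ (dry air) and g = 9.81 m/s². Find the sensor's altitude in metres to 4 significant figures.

z ≈ 2597 m

Scale height: H = RT/g = 287.1 × 262.8 / 9.81 = 7691.1 m.
Invert the barometric formula: z = H ln(P₀/P).
P₀/P = 999/712.7 = 1.4017; ln(1.4017) = 0.33769.
z = 7691.1 × 0.33769 = 2597.2 m.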